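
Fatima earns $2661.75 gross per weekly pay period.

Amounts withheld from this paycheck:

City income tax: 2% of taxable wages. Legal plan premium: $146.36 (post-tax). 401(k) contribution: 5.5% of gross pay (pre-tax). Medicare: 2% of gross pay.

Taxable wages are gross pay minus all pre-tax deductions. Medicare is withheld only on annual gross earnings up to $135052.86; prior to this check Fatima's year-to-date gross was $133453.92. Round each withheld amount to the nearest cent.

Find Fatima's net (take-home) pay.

401(k) contribution: $2661.75 × 0.055 = $146.40
Taxable wages = $2661.75 − $146.40 = $2515.35
City income tax: $2515.35 × 0.02 = $50.31
Medicare: only $135052.86 − $133453.92 = $1598.94 of this check is subject → $1598.94 × 0.02 = $31.98
Legal plan premium: $146.36
Total deductions = $146.40 + $50.31 + $31.98 + $146.36 = $375.05
Net pay = $2661.75 − $375.05 = $2286.70

$2286.70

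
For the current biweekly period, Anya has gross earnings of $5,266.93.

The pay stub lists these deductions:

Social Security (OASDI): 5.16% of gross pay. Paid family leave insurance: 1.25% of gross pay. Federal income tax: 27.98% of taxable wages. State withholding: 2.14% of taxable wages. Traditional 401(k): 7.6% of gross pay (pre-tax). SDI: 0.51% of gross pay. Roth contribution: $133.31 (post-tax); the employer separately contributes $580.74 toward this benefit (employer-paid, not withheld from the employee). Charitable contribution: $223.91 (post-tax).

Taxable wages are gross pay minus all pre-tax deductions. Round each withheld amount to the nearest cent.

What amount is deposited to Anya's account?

Traditional 401(k): $5,266.93 × 0.076 = $400.29
Taxable wages = $5,266.93 − $400.29 = $4,866.64
Federal income tax: $4,866.64 × 0.2798 = $1,361.69
State withholding: $4,866.64 × 0.0214 = $104.15
Social Security (OASDI): $5,266.93 × 0.0516 = $271.77
SDI: $5,266.93 × 0.0051 = $26.86
Paid family leave insurance: $5,266.93 × 0.0125 = $65.84
Roth contribution: $133.31
Charitable contribution: $223.91
(Employer's $580.74 toward Roth contribution is not withheld from the employee.)
Total deductions = $400.29 + $1,361.69 + $104.15 + $271.77 + $26.86 + $65.84 + $133.31 + $223.91 = $2,587.82
Net pay = $5,266.93 − $2,587.82 = $2,679.11

$2,679.11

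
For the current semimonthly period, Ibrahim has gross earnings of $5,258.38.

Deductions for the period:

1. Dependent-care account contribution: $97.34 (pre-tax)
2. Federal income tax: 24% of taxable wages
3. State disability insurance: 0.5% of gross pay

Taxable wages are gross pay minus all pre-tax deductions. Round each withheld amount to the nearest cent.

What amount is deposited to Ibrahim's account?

$3,896.10

Dependent-care account contribution: $97.34
Taxable wages = $5,258.38 − $97.34 = $5,161.04
Federal income tax: $5,161.04 × 0.24 = $1,238.65
State disability insurance: $5,258.38 × 0.005 = $26.29
Total deductions = $97.34 + $1,238.65 + $26.29 = $1,362.28
Net pay = $5,258.38 − $1,362.28 = $3,896.10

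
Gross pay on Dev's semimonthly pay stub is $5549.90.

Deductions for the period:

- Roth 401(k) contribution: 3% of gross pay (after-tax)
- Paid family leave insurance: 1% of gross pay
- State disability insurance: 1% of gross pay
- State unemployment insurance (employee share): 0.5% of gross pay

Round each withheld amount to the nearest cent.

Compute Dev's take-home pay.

State unemployment insurance (employee share): $5549.90 × 0.005 = $27.75
State disability insurance: $5549.90 × 0.01 = $55.50
Paid family leave insurance: $5549.90 × 0.01 = $55.50
Roth 401(k) contribution: $5549.90 × 0.03 = $166.50
Total deductions = $27.75 + $55.50 + $55.50 + $166.50 = $305.25
Net pay = $5549.90 − $305.25 = $5244.65

$5244.65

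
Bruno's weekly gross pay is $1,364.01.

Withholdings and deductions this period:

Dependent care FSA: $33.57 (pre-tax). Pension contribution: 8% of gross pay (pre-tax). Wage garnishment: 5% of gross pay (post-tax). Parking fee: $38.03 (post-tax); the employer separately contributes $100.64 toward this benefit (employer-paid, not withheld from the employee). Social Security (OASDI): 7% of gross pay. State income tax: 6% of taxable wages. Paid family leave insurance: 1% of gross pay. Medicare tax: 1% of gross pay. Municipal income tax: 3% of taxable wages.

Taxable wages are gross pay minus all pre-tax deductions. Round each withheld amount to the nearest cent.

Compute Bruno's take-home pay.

Dependent care FSA: $33.57
Pension contribution: $1,364.01 × 0.08 = $109.12
Pre-tax total = $33.57 + $109.12 = $142.69
Taxable wages = $1,364.01 − $142.69 = $1,221.32
Municipal income tax: $1,221.32 × 0.03 = $36.64
State income tax: $1,221.32 × 0.06 = $73.28
Paid family leave insurance: $1,364.01 × 0.01 = $13.64
Medicare tax: $1,364.01 × 0.01 = $13.64
Social Security (OASDI): $1,364.01 × 0.07 = $95.48
Parking fee: $38.03
Wage garnishment: $1,364.01 × 0.05 = $68.20
(Employer's $100.64 toward parking fee is not withheld from the employee.)
Total deductions = $33.57 + $109.12 + $36.64 + $73.28 + $13.64 + $13.64 + $95.48 + $38.03 + $68.20 = $481.60
Net pay = $1,364.01 − $481.60 = $882.41

$882.41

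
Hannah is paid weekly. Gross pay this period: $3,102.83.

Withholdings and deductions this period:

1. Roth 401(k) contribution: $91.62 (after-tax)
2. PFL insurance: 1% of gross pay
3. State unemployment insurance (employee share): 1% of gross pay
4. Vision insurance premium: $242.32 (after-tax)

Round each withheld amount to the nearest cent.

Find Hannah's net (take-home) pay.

PFL insurance: $3,102.83 × 0.01 = $31.03
State unemployment insurance (employee share): $3,102.83 × 0.01 = $31.03
Vision insurance premium: $242.32
Roth 401(k) contribution: $91.62
Total deductions = $31.03 + $31.03 + $242.32 + $91.62 = $396.00
Net pay = $3,102.83 − $396.00 = $2,706.83

$2,706.83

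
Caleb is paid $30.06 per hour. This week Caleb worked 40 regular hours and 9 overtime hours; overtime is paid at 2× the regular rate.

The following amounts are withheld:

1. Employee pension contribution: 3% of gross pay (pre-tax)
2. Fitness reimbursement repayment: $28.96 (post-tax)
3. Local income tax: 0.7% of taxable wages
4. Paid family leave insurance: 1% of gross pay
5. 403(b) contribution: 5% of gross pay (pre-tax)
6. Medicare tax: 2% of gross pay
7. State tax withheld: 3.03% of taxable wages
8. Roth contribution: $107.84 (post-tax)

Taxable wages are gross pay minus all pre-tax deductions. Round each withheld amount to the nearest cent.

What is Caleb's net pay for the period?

$1355.08

Regular pay: 40 × $30.06 = $1202.40
Overtime pay: 9 × $30.06 × 2 = $541.08
Gross pay = $1202.40 + $541.08 = $1743.48
Employee pension contribution: $1743.48 × 0.03 = $52.30
403(b) contribution: $1743.48 × 0.05 = $87.17
Pre-tax total = $52.30 + $87.17 = $139.47
Taxable wages = $1743.48 − $139.47 = $1604.01
State tax withheld: $1604.01 × 0.0303 = $48.60
Local income tax: $1604.01 × 0.007 = $11.23
Paid family leave insurance: $1743.48 × 0.01 = $17.43
Medicare tax: $1743.48 × 0.02 = $34.87
Fitness reimbursement repayment: $28.96
Roth contribution: $107.84
Total deductions = $52.30 + $87.17 + $48.60 + $11.23 + $17.43 + $34.87 + $28.96 + $107.84 = $388.40
Net pay = $1743.48 − $388.40 = $1355.08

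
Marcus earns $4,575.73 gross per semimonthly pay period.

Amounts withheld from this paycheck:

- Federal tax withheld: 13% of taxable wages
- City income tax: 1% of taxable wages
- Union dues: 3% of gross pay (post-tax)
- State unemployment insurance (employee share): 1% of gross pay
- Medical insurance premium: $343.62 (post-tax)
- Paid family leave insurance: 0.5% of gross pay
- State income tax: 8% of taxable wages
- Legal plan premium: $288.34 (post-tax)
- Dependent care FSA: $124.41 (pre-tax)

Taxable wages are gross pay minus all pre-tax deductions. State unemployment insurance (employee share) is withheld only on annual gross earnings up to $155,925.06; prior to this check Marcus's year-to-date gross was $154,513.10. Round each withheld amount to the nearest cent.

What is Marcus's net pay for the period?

Dependent care FSA: $124.41
Taxable wages = $4,575.73 − $124.41 = $4,451.32
Federal tax withheld: $4,451.32 × 0.13 = $578.67
State income tax: $4,451.32 × 0.08 = $356.11
City income tax: $4,451.32 × 0.01 = $44.51
State unemployment insurance (employee share): only $155,925.06 − $154,513.10 = $1,411.96 of this check is subject → $1,411.96 × 0.01 = $14.12
Paid family leave insurance: $4,575.73 × 0.005 = $22.88
Legal plan premium: $288.34
Medical insurance premium: $343.62
Union dues: $4,575.73 × 0.03 = $137.27
Total deductions = $124.41 + $578.67 + $356.11 + $44.51 + $14.12 + $22.88 + $288.34 + $343.62 + $137.27 = $1,909.93
Net pay = $4,575.73 − $1,909.93 = $2,665.80

$2,665.80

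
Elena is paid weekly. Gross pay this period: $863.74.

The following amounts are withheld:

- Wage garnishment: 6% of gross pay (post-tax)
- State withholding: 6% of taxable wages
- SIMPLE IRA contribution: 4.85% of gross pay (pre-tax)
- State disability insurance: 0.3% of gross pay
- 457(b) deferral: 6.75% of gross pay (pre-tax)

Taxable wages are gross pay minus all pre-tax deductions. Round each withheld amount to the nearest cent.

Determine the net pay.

$663.33

SIMPLE IRA contribution: $863.74 × 0.0485 = $41.89
457(b) deferral: $863.74 × 0.0675 = $58.30
Pre-tax total = $41.89 + $58.30 = $100.19
Taxable wages = $863.74 − $100.19 = $763.55
State withholding: $763.55 × 0.06 = $45.81
State disability insurance: $863.74 × 0.003 = $2.59
Wage garnishment: $863.74 × 0.06 = $51.82
Total deductions = $41.89 + $58.30 + $45.81 + $2.59 + $51.82 = $200.41
Net pay = $863.74 − $200.41 = $663.33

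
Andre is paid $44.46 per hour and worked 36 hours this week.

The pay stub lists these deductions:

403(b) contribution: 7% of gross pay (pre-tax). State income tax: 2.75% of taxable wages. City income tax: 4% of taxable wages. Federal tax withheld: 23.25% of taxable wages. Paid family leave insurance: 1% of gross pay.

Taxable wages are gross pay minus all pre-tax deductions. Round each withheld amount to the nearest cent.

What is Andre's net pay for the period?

Gross pay: 36 × $44.46 = $1,600.56
403(b) contribution: $1,600.56 × 0.07 = $112.04
Taxable wages = $1,600.56 − $112.04 = $1,488.52
State income tax: $1,488.52 × 0.0275 = $40.93
Federal tax withheld: $1,488.52 × 0.2325 = $346.08
City income tax: $1,488.52 × 0.04 = $59.54
Paid family leave insurance: $1,600.56 × 0.01 = $16.01
Total deductions = $112.04 + $40.93 + $346.08 + $59.54 + $16.01 = $574.60
Net pay = $1,600.56 − $574.60 = $1,025.96

$1,025.96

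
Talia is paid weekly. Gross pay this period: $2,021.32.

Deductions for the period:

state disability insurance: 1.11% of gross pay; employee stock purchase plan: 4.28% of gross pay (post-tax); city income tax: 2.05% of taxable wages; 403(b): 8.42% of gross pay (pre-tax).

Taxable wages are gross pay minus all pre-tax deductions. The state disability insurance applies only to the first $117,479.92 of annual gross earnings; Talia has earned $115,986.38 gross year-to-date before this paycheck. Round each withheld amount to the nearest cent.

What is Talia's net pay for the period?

403(b): $2,021.32 × 0.0842 = $170.20
Taxable wages = $2,021.32 − $170.20 = $1,851.12
City income tax: $1,851.12 × 0.0205 = $37.95
State disability insurance: only $117,479.92 − $115,986.38 = $1,493.54 of this check is subject → $1,493.54 × 0.0111 = $16.58
Employee stock purchase plan: $2,021.32 × 0.0428 = $86.51
Total deductions = $170.20 + $37.95 + $16.58 + $86.51 = $311.24
Net pay = $2,021.32 − $311.24 = $1,710.08

$1,710.08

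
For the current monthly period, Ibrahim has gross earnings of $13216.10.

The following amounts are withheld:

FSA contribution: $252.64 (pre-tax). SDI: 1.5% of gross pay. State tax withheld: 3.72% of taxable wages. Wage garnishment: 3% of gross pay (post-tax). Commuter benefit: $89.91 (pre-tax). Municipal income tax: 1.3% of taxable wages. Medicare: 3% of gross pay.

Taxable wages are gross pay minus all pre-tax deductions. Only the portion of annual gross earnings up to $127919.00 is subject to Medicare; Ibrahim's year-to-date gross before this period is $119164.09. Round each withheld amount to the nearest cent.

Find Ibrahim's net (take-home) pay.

$11369.92

Commuter benefit: $89.91
FSA contribution: $252.64
Pre-tax total = $89.91 + $252.64 = $342.55
Taxable wages = $13216.10 − $342.55 = $12873.55
State tax withheld: $12873.55 × 0.0372 = $478.90
Municipal income tax: $12873.55 × 0.013 = $167.36
Medicare: only $127919.00 − $119164.09 = $8754.91 of this check is subject → $8754.91 × 0.03 = $262.65
SDI: $13216.10 × 0.015 = $198.24
Wage garnishment: $13216.10 × 0.03 = $396.48
Total deductions = $89.91 + $252.64 + $478.90 + $167.36 + $262.65 + $198.24 + $396.48 = $1846.18
Net pay = $13216.10 − $1846.18 = $11369.92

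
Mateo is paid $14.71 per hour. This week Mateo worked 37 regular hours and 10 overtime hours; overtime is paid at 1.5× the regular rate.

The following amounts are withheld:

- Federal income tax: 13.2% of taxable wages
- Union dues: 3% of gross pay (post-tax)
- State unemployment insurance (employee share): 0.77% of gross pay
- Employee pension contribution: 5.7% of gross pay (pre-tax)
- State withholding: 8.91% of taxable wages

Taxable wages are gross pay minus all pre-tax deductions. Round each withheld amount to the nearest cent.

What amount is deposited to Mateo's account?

Regular pay: 37 × $14.71 = $544.27
Overtime pay: 10 × $14.71 × 1.5 = $220.65
Gross pay = $544.27 + $220.65 = $764.92
Employee pension contribution: $764.92 × 0.057 = $43.60
Taxable wages = $764.92 − $43.60 = $721.32
State withholding: $721.32 × 0.0891 = $64.27
Federal income tax: $721.32 × 0.132 = $95.21
State unemployment insurance (employee share): $764.92 × 0.0077 = $5.89
Union dues: $764.92 × 0.03 = $22.95
Total deductions = $43.60 + $64.27 + $95.21 + $5.89 + $22.95 = $231.92
Net pay = $764.92 − $231.92 = $533.00

$533.00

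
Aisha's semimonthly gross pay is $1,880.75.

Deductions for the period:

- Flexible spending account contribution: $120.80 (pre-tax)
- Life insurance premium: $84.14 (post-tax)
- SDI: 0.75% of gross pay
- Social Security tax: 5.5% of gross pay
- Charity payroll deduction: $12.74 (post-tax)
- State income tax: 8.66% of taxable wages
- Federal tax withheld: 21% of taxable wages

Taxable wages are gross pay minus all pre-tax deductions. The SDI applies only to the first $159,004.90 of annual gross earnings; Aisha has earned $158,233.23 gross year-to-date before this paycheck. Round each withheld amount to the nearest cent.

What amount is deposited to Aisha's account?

$1,031.84

Flexible spending account contribution: $120.80
Taxable wages = $1,880.75 − $120.80 = $1,759.95
Federal tax withheld: $1,759.95 × 0.21 = $369.59
State income tax: $1,759.95 × 0.0866 = $152.41
SDI: only $159,004.90 − $158,233.23 = $771.67 of this check is subject → $771.67 × 0.0075 = $5.79
Social Security tax: $1,880.75 × 0.055 = $103.44
Charity payroll deduction: $12.74
Life insurance premium: $84.14
Total deductions = $120.80 + $369.59 + $152.41 + $5.79 + $103.44 + $12.74 + $84.14 = $848.91
Net pay = $1,880.75 − $848.91 = $1,031.84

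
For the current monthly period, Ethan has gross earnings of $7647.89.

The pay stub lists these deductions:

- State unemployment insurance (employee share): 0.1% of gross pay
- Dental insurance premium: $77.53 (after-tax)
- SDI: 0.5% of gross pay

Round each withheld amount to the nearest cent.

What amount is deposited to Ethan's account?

$7524.47

SDI: $7647.89 × 0.005 = $38.24
State unemployment insurance (employee share): $7647.89 × 0.001 = $7.65
Dental insurance premium: $77.53
Total deductions = $38.24 + $7.65 + $77.53 = $123.42
Net pay = $7647.89 − $123.42 = $7524.47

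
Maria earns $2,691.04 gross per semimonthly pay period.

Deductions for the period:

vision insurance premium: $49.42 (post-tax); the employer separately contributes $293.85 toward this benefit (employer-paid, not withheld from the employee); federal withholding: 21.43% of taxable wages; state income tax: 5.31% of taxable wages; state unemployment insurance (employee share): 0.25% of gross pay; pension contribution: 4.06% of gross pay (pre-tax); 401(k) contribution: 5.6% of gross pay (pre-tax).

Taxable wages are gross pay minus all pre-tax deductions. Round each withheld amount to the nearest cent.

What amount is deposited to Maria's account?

401(k) contribution: $2,691.04 × 0.056 = $150.70
Pension contribution: $2,691.04 × 0.0406 = $109.26
Pre-tax total = $150.70 + $109.26 = $259.96
Taxable wages = $2,691.04 − $259.96 = $2,431.08
State income tax: $2,431.08 × 0.0531 = $129.09
Federal withholding: $2,431.08 × 0.2143 = $520.98
State unemployment insurance (employee share): $2,691.04 × 0.0025 = $6.73
Vision insurance premium: $49.42
(Employer's $293.85 toward vision insurance premium is not withheld from the employee.)
Total deductions = $150.70 + $109.26 + $129.09 + $520.98 + $6.73 + $49.42 = $966.18
Net pay = $2,691.04 − $966.18 = $1,724.86

$1,724.86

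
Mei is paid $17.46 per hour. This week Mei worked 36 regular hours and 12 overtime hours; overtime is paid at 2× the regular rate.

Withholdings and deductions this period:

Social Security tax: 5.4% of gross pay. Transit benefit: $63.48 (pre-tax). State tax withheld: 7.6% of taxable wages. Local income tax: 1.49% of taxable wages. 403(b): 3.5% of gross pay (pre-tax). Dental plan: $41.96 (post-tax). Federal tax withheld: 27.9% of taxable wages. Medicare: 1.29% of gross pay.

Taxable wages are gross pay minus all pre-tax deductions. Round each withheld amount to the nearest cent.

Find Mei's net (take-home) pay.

Regular pay: 36 × $17.46 = $628.56
Overtime pay: 12 × $17.46 × 2 = $419.04
Gross pay = $628.56 + $419.04 = $1,047.60
Transit benefit: $63.48
403(b): $1,047.60 × 0.035 = $36.67
Pre-tax total = $63.48 + $36.67 = $100.15
Taxable wages = $1,047.60 − $100.15 = $947.45
Federal tax withheld: $947.45 × 0.279 = $264.34
Local income tax: $947.45 × 0.0149 = $14.12
State tax withheld: $947.45 × 0.076 = $72.01
Social Security tax: $1,047.60 × 0.054 = $56.57
Medicare: $1,047.60 × 0.0129 = $13.51
Dental plan: $41.96
Total deductions = $63.48 + $36.67 + $264.34 + $14.12 + $72.01 + $56.57 + $13.51 + $41.96 = $562.66
Net pay = $1,047.60 − $562.66 = $484.94

$484.94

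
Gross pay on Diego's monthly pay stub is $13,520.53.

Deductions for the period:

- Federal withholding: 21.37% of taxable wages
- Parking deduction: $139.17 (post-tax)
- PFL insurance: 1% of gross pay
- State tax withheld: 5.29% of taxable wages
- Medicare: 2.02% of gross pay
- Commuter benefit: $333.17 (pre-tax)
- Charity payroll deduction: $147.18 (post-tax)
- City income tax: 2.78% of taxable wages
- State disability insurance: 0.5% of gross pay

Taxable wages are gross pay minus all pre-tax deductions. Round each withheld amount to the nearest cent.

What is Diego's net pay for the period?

$8,542.73

Commuter benefit: $333.17
Taxable wages = $13,520.53 − $333.17 = $13,187.36
Federal withholding: $13,187.36 × 0.2137 = $2,818.14
State tax withheld: $13,187.36 × 0.0529 = $697.61
City income tax: $13,187.36 × 0.0278 = $366.61
PFL insurance: $13,520.53 × 0.01 = $135.21
Medicare: $13,520.53 × 0.0202 = $273.11
State disability insurance: $13,520.53 × 0.005 = $67.60
Parking deduction: $139.17
Charity payroll deduction: $147.18
Total deductions = $333.17 + $2,818.14 + $697.61 + $366.61 + $135.21 + $273.11 + $67.60 + $139.17 + $147.18 = $4,977.80
Net pay = $13,520.53 − $4,977.80 = $8,542.73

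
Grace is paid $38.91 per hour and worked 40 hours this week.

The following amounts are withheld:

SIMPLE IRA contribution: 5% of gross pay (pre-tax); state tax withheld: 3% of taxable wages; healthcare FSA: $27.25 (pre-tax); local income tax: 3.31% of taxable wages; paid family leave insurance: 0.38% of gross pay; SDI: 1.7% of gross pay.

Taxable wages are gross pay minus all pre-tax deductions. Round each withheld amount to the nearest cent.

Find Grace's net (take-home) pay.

$1,327.38

Gross pay: 40 × $38.91 = $1,556.40
Healthcare FSA: $27.25
SIMPLE IRA contribution: $1,556.40 × 0.05 = $77.82
Pre-tax total = $27.25 + $77.82 = $105.07
Taxable wages = $1,556.40 − $105.07 = $1,451.33
Local income tax: $1,451.33 × 0.0331 = $48.04
State tax withheld: $1,451.33 × 0.03 = $43.54
Paid family leave insurance: $1,556.40 × 0.0038 = $5.91
SDI: $1,556.40 × 0.017 = $26.46
Total deductions = $27.25 + $77.82 + $48.04 + $43.54 + $5.91 + $26.46 = $229.02
Net pay = $1,556.40 − $229.02 = $1,327.38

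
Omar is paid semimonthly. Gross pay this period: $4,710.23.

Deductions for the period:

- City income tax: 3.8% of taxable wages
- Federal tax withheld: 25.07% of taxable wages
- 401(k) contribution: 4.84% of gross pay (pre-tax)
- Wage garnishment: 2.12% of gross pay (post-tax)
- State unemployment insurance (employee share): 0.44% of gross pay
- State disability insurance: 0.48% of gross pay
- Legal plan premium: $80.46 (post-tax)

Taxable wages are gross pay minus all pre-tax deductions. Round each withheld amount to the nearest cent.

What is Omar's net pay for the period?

$2,964.56

401(k) contribution: $4,710.23 × 0.0484 = $227.98
Taxable wages = $4,710.23 − $227.98 = $4,482.25
City income tax: $4,482.25 × 0.038 = $170.33
Federal tax withheld: $4,482.25 × 0.2507 = $1,123.70
State disability insurance: $4,710.23 × 0.0048 = $22.61
State unemployment insurance (employee share): $4,710.23 × 0.0044 = $20.73
Wage garnishment: $4,710.23 × 0.0212 = $99.86
Legal plan premium: $80.46
Total deductions = $227.98 + $170.33 + $1,123.70 + $22.61 + $20.73 + $99.86 + $80.46 = $1,745.67
Net pay = $4,710.23 − $1,745.67 = $2,964.56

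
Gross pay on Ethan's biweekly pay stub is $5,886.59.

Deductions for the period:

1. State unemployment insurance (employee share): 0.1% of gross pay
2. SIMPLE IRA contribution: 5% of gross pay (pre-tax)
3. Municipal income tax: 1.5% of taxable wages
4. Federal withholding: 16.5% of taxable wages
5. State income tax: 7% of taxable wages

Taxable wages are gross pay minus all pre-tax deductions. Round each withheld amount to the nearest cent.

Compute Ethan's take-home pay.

$4,188.31

SIMPLE IRA contribution: $5,886.59 × 0.05 = $294.33
Taxable wages = $5,886.59 − $294.33 = $5,592.26
Federal withholding: $5,592.26 × 0.165 = $922.72
State income tax: $5,592.26 × 0.07 = $391.46
Municipal income tax: $5,592.26 × 0.015 = $83.88
State unemployment insurance (employee share): $5,886.59 × 0.001 = $5.89
Total deductions = $294.33 + $922.72 + $391.46 + $83.88 + $5.89 = $1,698.28
Net pay = $5,886.59 − $1,698.28 = $4,188.31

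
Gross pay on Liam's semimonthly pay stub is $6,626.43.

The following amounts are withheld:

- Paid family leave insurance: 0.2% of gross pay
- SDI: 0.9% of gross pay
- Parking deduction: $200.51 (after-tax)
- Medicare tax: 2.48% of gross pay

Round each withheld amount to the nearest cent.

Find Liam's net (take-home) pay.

SDI: $6,626.43 × 0.009 = $59.64
Paid family leave insurance: $6,626.43 × 0.002 = $13.25
Medicare tax: $6,626.43 × 0.0248 = $164.34
Parking deduction: $200.51
Total deductions = $59.64 + $13.25 + $164.34 + $200.51 = $437.74
Net pay = $6,626.43 − $437.74 = $6,188.69

$6,188.69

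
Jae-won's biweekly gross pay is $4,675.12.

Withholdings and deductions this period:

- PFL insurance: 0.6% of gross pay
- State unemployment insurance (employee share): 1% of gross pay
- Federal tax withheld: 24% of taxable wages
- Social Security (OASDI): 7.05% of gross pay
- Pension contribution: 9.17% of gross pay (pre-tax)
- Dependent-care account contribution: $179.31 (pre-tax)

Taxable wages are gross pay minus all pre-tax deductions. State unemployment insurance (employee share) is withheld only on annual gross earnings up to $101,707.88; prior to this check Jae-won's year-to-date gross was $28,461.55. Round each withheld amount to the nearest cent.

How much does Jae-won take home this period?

Pension contribution: $4,675.12 × 0.0917 = $428.71
Dependent-care account contribution: $179.31
Pre-tax total = $428.71 + $179.31 = $608.02
Taxable wages = $4,675.12 − $608.02 = $4,067.10
Federal tax withheld: $4,067.10 × 0.24 = $976.10
Social Security (OASDI): $4,675.12 × 0.0705 = $329.60
PFL insurance: $4,675.12 × 0.006 = $28.05
State unemployment insurance (employee share): cap not yet reached, full $4,675.12 is subject → $4,675.12 × 0.01 = $46.75
Total deductions = $428.71 + $179.31 + $976.10 + $329.60 + $28.05 + $46.75 = $1,988.52
Net pay = $4,675.12 − $1,988.52 = $2,686.60

$2,686.60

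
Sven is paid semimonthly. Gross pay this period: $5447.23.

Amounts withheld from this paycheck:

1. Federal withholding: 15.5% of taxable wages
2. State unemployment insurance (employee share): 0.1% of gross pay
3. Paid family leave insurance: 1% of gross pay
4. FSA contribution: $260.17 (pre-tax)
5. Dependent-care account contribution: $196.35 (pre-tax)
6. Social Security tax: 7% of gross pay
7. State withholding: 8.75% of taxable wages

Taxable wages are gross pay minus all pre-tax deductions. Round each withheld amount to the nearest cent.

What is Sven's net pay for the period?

$3339.23

FSA contribution: $260.17
Dependent-care account contribution: $196.35
Pre-tax total = $260.17 + $196.35 = $456.52
Taxable wages = $5447.23 − $456.52 = $4990.71
State withholding: $4990.71 × 0.0875 = $436.69
Federal withholding: $4990.71 × 0.155 = $773.56
Paid family leave insurance: $5447.23 × 0.01 = $54.47
State unemployment insurance (employee share): $5447.23 × 0.001 = $5.45
Social Security tax: $5447.23 × 0.07 = $381.31
Total deductions = $260.17 + $196.35 + $436.69 + $773.56 + $54.47 + $5.45 + $381.31 = $2108.00
Net pay = $5447.23 − $2108.00 = $3339.23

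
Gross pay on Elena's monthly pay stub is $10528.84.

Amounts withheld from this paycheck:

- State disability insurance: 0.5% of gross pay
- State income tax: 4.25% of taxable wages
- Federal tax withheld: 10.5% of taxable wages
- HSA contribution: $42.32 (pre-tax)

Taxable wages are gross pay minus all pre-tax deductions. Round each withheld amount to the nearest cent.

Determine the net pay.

$8887.12

HSA contribution: $42.32
Taxable wages = $10528.84 − $42.32 = $10486.52
Federal tax withheld: $10486.52 × 0.105 = $1101.08
State income tax: $10486.52 × 0.0425 = $445.68
State disability insurance: $10528.84 × 0.005 = $52.64
Total deductions = $42.32 + $1101.08 + $445.68 + $52.64 = $1641.72
Net pay = $10528.84 − $1641.72 = $8887.12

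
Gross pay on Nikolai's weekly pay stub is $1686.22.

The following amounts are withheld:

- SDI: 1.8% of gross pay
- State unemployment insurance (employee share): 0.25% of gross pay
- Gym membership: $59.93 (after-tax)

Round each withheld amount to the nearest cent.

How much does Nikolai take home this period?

State unemployment insurance (employee share): $1686.22 × 0.0025 = $4.22
SDI: $1686.22 × 0.018 = $30.35
Gym membership: $59.93
Total deductions = $4.22 + $30.35 + $59.93 = $94.50
Net pay = $1686.22 − $94.50 = $1591.72

$1591.72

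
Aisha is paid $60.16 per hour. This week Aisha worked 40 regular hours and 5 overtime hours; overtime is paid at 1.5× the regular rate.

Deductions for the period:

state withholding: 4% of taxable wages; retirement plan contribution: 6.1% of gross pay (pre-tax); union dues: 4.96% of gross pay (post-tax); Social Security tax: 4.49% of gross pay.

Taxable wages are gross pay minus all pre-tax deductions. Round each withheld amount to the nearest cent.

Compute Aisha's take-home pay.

$2305.91

Regular pay: 40 × $60.16 = $2406.40
Overtime pay: 5 × $60.16 × 1.5 = $451.20
Gross pay = $2406.40 + $451.20 = $2857.60
Retirement plan contribution: $2857.60 × 0.061 = $174.31
Taxable wages = $2857.60 − $174.31 = $2683.29
State withholding: $2683.29 × 0.04 = $107.33
Social Security tax: $2857.60 × 0.0449 = $128.31
Union dues: $2857.60 × 0.0496 = $141.74
Total deductions = $174.31 + $107.33 + $128.31 + $141.74 = $551.69
Net pay = $2857.60 − $551.69 = $2305.91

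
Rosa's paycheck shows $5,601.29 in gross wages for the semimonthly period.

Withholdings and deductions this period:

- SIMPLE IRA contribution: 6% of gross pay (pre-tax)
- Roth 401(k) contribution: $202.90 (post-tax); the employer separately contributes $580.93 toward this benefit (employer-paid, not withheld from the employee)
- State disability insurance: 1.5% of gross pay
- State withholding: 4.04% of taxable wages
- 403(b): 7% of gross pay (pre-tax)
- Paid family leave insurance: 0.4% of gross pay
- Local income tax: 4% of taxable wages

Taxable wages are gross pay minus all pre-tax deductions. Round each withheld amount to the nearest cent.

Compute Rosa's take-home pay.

$4,172.00

403(b): $5,601.29 × 0.07 = $392.09
SIMPLE IRA contribution: $5,601.29 × 0.06 = $336.08
Pre-tax total = $392.09 + $336.08 = $728.17
Taxable wages = $5,601.29 − $728.17 = $4,873.12
Local income tax: $4,873.12 × 0.04 = $194.92
State withholding: $4,873.12 × 0.0404 = $196.87
Paid family leave insurance: $5,601.29 × 0.004 = $22.41
State disability insurance: $5,601.29 × 0.015 = $84.02
Roth 401(k) contribution: $202.90
(Employer's $580.93 toward Roth 401(k) contribution is not withheld from the employee.)
Total deductions = $392.09 + $336.08 + $194.92 + $196.87 + $22.41 + $84.02 + $202.90 = $1,429.29
Net pay = $5,601.29 − $1,429.29 = $4,172.00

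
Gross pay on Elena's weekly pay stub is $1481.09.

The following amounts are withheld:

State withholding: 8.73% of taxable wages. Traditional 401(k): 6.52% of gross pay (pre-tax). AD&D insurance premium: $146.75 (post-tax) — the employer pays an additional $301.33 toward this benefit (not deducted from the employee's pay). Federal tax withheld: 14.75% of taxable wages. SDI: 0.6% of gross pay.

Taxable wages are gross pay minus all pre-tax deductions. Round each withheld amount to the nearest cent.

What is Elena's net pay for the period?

$903.79

Traditional 401(k): $1481.09 × 0.0652 = $96.57
Taxable wages = $1481.09 − $96.57 = $1384.52
State withholding: $1384.52 × 0.0873 = $120.87
Federal tax withheld: $1384.52 × 0.1475 = $204.22
SDI: $1481.09 × 0.006 = $8.89
AD&D insurance premium: $146.75
(Employer's $301.33 toward AD&D insurance premium is not withheld from the employee.)
Total deductions = $96.57 + $120.87 + $204.22 + $8.89 + $146.75 = $577.30
Net pay = $1481.09 − $577.30 = $903.79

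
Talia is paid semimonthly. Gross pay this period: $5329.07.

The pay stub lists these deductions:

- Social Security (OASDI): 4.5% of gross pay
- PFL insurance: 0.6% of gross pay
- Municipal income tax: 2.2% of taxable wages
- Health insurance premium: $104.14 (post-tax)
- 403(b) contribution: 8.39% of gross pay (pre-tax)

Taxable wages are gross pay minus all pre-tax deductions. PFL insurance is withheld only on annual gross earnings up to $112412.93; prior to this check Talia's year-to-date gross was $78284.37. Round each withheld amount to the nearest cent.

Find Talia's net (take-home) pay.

403(b) contribution: $5329.07 × 0.0839 = $447.11
Taxable wages = $5329.07 − $447.11 = $4881.96
Municipal income tax: $4881.96 × 0.022 = $107.40
PFL insurance: cap not yet reached, full $5329.07 is subject → $5329.07 × 0.006 = $31.97
Social Security (OASDI): $5329.07 × 0.045 = $239.81
Health insurance premium: $104.14
Total deductions = $447.11 + $107.40 + $31.97 + $239.81 + $104.14 = $930.43
Net pay = $5329.07 − $930.43 = $4398.64

$4398.64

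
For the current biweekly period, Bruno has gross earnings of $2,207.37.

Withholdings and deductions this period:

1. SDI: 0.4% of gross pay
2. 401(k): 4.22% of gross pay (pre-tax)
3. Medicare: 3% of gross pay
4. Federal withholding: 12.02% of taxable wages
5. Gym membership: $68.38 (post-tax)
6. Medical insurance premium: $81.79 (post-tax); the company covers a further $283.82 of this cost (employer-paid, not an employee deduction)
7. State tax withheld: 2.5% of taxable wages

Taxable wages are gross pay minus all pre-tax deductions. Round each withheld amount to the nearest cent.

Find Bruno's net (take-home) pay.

$1,582.01

401(k): $2,207.37 × 0.0422 = $93.15
Taxable wages = $2,207.37 − $93.15 = $2,114.22
Federal withholding: $2,114.22 × 0.1202 = $254.13
State tax withheld: $2,114.22 × 0.025 = $52.86
SDI: $2,207.37 × 0.004 = $8.83
Medicare: $2,207.37 × 0.03 = $66.22
Gym membership: $68.38
Medical insurance premium: $81.79
(Employer's $283.82 toward medical insurance premium is not withheld from the employee.)
Total deductions = $93.15 + $254.13 + $52.86 + $8.83 + $66.22 + $68.38 + $81.79 = $625.36
Net pay = $2,207.37 − $625.36 = $1,582.01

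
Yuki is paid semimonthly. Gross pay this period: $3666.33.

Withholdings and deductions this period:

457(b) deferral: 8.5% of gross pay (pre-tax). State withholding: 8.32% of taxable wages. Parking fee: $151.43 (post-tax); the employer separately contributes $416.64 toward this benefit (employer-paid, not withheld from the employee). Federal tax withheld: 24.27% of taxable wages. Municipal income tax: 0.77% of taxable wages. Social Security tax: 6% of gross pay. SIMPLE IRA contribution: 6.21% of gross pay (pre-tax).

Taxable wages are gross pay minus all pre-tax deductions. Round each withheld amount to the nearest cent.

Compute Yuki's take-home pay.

457(b) deferral: $3666.33 × 0.085 = $311.64
SIMPLE IRA contribution: $3666.33 × 0.0621 = $227.68
Pre-tax total = $311.64 + $227.68 = $539.32
Taxable wages = $3666.33 − $539.32 = $3127.01
Federal tax withheld: $3127.01 × 0.2427 = $758.93
Municipal income tax: $3127.01 × 0.0077 = $24.08
State withholding: $3127.01 × 0.0832 = $260.17
Social Security tax: $3666.33 × 0.06 = $219.98
Parking fee: $151.43
(Employer's $416.64 toward parking fee is not withheld from the employee.)
Total deductions = $311.64 + $227.68 + $758.93 + $24.08 + $260.17 + $219.98 + $151.43 = $1953.91
Net pay = $3666.33 − $1953.91 = $1712.42

$1712.42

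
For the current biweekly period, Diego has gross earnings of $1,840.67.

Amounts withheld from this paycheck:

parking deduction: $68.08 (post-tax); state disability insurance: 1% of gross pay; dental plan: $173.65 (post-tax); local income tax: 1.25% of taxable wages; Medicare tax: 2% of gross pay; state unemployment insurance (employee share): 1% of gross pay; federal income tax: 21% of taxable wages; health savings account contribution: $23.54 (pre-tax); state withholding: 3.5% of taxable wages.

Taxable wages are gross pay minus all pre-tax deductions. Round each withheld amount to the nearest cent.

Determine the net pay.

Health savings account contribution: $23.54
Taxable wages = $1,840.67 − $23.54 = $1,817.13
Local income tax: $1,817.13 × 0.0125 = $22.71
State withholding: $1,817.13 × 0.035 = $63.60
Federal income tax: $1,817.13 × 0.21 = $381.60
State disability insurance: $1,840.67 × 0.01 = $18.41
State unemployment insurance (employee share): $1,840.67 × 0.01 = $18.41
Medicare tax: $1,840.67 × 0.02 = $36.81
Parking deduction: $68.08
Dental plan: $173.65
Total deductions = $23.54 + $22.71 + $63.60 + $381.60 + $18.41 + $18.41 + $36.81 + $68.08 + $173.65 = $806.81
Net pay = $1,840.67 − $806.81 = $1,033.86

$1,033.86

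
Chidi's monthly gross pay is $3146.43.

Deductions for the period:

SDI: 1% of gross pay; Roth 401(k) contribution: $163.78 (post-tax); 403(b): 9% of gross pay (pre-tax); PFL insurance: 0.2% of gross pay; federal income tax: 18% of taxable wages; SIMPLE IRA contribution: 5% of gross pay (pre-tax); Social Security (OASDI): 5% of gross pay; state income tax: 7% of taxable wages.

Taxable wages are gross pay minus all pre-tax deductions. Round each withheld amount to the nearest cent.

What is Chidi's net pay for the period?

$1670.59

403(b): $3146.43 × 0.09 = $283.18
SIMPLE IRA contribution: $3146.43 × 0.05 = $157.32
Pre-tax total = $283.18 + $157.32 = $440.50
Taxable wages = $3146.43 − $440.50 = $2705.93
Federal income tax: $2705.93 × 0.18 = $487.07
State income tax: $2705.93 × 0.07 = $189.42
PFL insurance: $3146.43 × 0.002 = $6.29
SDI: $3146.43 × 0.01 = $31.46
Social Security (OASDI): $3146.43 × 0.05 = $157.32
Roth 401(k) contribution: $163.78
Total deductions = $283.18 + $157.32 + $487.07 + $189.42 + $6.29 + $31.46 + $157.32 + $163.78 = $1475.84
Net pay = $3146.43 − $1475.84 = $1670.59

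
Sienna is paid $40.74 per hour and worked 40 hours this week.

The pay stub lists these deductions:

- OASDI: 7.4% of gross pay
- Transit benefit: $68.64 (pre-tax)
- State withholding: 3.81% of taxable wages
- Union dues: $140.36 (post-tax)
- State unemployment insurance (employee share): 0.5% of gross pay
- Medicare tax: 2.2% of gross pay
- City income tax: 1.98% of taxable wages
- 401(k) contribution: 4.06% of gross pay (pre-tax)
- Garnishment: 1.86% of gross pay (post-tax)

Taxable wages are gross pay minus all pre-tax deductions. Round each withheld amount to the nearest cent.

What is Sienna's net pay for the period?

Gross pay: 40 × $40.74 = $1,629.60
401(k) contribution: $1,629.60 × 0.0406 = $66.16
Transit benefit: $68.64
Pre-tax total = $66.16 + $68.64 = $134.80
Taxable wages = $1,629.60 − $134.80 = $1,494.80
City income tax: $1,494.80 × 0.0198 = $29.60
State withholding: $1,494.80 × 0.0381 = $56.95
Medicare tax: $1,629.60 × 0.022 = $35.85
State unemployment insurance (employee share): $1,629.60 × 0.005 = $8.15
OASDI: $1,629.60 × 0.074 = $120.59
Garnishment: $1,629.60 × 0.0186 = $30.31
Union dues: $140.36
Total deductions = $66.16 + $68.64 + $29.60 + $56.95 + $35.85 + $8.15 + $120.59 + $30.31 + $140.36 = $556.61
Net pay = $1,629.60 − $556.61 = $1,072.99

$1,072.99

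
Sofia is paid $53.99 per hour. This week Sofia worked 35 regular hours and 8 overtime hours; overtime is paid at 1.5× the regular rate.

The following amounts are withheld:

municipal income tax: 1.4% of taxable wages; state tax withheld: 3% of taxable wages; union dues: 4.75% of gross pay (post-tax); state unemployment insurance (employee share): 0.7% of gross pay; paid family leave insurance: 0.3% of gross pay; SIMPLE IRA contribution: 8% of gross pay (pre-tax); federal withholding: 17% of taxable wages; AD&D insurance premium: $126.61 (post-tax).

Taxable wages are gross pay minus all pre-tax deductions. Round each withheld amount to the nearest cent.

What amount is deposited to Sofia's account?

$1,562.43

Regular pay: 35 × $53.99 = $1,889.65
Overtime pay: 8 × $53.99 × 1.5 = $647.88
Gross pay = $1,889.65 + $647.88 = $2,537.53
SIMPLE IRA contribution: $2,537.53 × 0.08 = $203.00
Taxable wages = $2,537.53 − $203.00 = $2,334.53
State tax withheld: $2,334.53 × 0.03 = $70.04
Federal withholding: $2,334.53 × 0.17 = $396.87
Municipal income tax: $2,334.53 × 0.014 = $32.68
State unemployment insurance (employee share): $2,537.53 × 0.007 = $17.76
Paid family leave insurance: $2,537.53 × 0.003 = $7.61
AD&D insurance premium: $126.61
Union dues: $2,537.53 × 0.0475 = $120.53
Total deductions = $203.00 + $70.04 + $396.87 + $32.68 + $17.76 + $7.61 + $126.61 + $120.53 = $975.10
Net pay = $2,537.53 − $975.10 = $1,562.43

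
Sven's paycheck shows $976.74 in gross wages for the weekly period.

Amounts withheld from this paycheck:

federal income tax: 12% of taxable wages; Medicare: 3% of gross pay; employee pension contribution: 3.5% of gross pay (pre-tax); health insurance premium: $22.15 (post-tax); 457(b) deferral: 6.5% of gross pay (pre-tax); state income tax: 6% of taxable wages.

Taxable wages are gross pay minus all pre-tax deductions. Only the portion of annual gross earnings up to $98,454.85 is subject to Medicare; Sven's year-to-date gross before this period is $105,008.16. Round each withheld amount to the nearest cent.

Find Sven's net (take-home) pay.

$698.68

457(b) deferral: $976.74 × 0.065 = $63.49
Employee pension contribution: $976.74 × 0.035 = $34.19
Pre-tax total = $63.49 + $34.19 = $97.68
Taxable wages = $976.74 − $97.68 = $879.06
State income tax: $879.06 × 0.06 = $52.74
Federal income tax: $879.06 × 0.12 = $105.49
Medicare: annual cap $98,454.85 already reached (YTD $105,008.16), so $0.00
Health insurance premium: $22.15
Total deductions = $63.49 + $34.19 + $52.74 + $105.49 + $0.00 + $22.15 = $278.06
Net pay = $976.74 − $278.06 = $698.68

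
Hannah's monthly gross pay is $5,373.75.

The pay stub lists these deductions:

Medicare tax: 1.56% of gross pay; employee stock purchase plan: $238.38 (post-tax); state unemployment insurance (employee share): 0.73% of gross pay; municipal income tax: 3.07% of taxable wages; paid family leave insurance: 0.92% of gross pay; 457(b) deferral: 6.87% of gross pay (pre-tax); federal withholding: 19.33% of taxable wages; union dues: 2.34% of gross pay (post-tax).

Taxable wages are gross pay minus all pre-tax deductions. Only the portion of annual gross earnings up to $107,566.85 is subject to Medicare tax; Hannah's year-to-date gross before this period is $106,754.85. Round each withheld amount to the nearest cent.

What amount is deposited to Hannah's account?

$3,418.08

457(b) deferral: $5,373.75 × 0.0687 = $369.18
Taxable wages = $5,373.75 − $369.18 = $5,004.57
Municipal income tax: $5,004.57 × 0.0307 = $153.64
Federal withholding: $5,004.57 × 0.1933 = $967.38
State unemployment insurance (employee share): $5,373.75 × 0.0073 = $39.23
Paid family leave insurance: $5,373.75 × 0.0092 = $49.44
Medicare tax: only $107,566.85 − $106,754.85 = $812.00 of this check is subject → $812.00 × 0.0156 = $12.67
Union dues: $5,373.75 × 0.0234 = $125.75
Employee stock purchase plan: $238.38
Total deductions = $369.18 + $153.64 + $967.38 + $39.23 + $49.44 + $12.67 + $125.75 + $238.38 = $1,955.67
Net pay = $5,373.75 − $1,955.67 = $3,418.08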